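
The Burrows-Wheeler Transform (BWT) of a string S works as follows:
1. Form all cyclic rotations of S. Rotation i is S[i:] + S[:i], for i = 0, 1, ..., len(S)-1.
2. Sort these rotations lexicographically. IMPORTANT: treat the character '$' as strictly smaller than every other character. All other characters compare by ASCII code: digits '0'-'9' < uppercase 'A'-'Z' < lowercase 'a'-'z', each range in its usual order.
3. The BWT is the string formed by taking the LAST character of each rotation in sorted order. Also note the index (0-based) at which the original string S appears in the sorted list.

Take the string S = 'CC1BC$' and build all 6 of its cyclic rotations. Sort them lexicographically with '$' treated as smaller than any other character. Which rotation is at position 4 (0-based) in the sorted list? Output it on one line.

All 6 rotations (rotation i = S[i:]+S[:i]):
  rot[0] = CC1BC$
  rot[1] = C1BC$C
  rot[2] = 1BC$CC
  rot[3] = BC$CC1
  rot[4] = C$CC1B
  rot[5] = $CC1BC
Sorted (with $ < everything):
  sorted[0] = $CC1BC
  sorted[1] = 1BC$CC
  sorted[2] = BC$CC1
  sorted[3] = C$CC1B
  sorted[4] = C1BC$C
  sorted[5] = CC1BC$
sorted[4] = C1BC$C

Answer: C1BC$C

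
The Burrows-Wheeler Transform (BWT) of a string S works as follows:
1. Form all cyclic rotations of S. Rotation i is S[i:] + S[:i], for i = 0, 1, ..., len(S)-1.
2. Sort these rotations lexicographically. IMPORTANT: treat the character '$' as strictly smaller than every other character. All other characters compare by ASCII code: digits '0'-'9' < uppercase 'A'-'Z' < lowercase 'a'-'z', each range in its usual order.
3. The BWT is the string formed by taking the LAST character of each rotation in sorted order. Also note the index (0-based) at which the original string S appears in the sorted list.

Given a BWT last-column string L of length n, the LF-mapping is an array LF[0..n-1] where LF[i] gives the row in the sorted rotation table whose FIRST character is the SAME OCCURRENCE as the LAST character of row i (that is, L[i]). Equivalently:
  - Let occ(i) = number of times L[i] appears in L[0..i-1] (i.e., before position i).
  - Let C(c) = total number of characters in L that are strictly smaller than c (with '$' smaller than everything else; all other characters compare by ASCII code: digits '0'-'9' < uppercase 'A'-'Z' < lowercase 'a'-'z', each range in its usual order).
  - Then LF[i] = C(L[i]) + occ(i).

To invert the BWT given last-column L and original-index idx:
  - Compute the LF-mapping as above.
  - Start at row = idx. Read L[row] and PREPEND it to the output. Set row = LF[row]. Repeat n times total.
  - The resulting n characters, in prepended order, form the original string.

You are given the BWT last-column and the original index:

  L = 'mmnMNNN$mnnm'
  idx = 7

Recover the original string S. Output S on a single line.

Answer: mmnnnNNmMNm$

Derivation:
LF mapping: 5 6 9 1 2 3 4 0 7 10 11 8
Walk LF starting at row 7, prepending L[row]:
  step 1: row=7, L[7]='$', prepend. Next row=LF[7]=0
  step 2: row=0, L[0]='m', prepend. Next row=LF[0]=5
  step 3: row=5, L[5]='N', prepend. Next row=LF[5]=3
  step 4: row=3, L[3]='M', prepend. Next row=LF[3]=1
  step 5: row=1, L[1]='m', prepend. Next row=LF[1]=6
  step 6: row=6, L[6]='N', prepend. Next row=LF[6]=4
  step 7: row=4, L[4]='N', prepend. Next row=LF[4]=2
  step 8: row=2, L[2]='n', prepend. Next row=LF[2]=9
  step 9: row=9, L[9]='n', prepend. Next row=LF[9]=10
  step 10: row=10, L[10]='n', prepend. Next row=LF[10]=11
  step 11: row=11, L[11]='m', prepend. Next row=LF[11]=8
  step 12: row=8, L[8]='m', prepend. Next row=LF[8]=7
Reversed output: mmnnnNNmMNm$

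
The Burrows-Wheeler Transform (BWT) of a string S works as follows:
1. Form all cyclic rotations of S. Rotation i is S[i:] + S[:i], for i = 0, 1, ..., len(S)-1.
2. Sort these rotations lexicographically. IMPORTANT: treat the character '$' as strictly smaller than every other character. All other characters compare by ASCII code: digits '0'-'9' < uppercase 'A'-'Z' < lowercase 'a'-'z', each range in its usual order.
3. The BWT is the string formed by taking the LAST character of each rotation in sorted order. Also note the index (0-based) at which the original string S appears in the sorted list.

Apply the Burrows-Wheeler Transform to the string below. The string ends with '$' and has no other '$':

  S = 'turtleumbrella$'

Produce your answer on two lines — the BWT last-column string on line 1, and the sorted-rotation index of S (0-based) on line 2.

Answer: almrllteubur$et
12

Derivation:
All 15 rotations (rotation i = S[i:]+S[:i]):
  rot[0] = turtleumbrella$
  rot[1] = urtleumbrella$t
  rot[2] = rtleumbrella$tu
  rot[3] = tleumbrella$tur
  rot[4] = leumbrella$turt
  rot[5] = eumbrella$turtl
  rot[6] = umbrella$turtle
  rot[7] = mbrella$turtleu
  rot[8] = brella$turtleum
  rot[9] = rella$turtleumb
  rot[10] = ella$turtleumbr
  rot[11] = lla$turtleumbre
  rot[12] = la$turtleumbrel
  rot[13] = a$turtleumbrell
  rot[14] = $turtleumbrella
Sorted (with $ < everything):
  sorted[0] = $turtleumbrella  (last char: 'a')
  sorted[1] = a$turtleumbrell  (last char: 'l')
  sorted[2] = brella$turtleum  (last char: 'm')
  sorted[3] = ella$turtleumbr  (last char: 'r')
  sorted[4] = eumbrella$turtl  (last char: 'l')
  sorted[5] = la$turtleumbrel  (last char: 'l')
  sorted[6] = leumbrella$turt  (last char: 't')
  sorted[7] = lla$turtleumbre  (last char: 'e')
  sorted[8] = mbrella$turtleu  (last char: 'u')
  sorted[9] = rella$turtleumb  (last char: 'b')
  sorted[10] = rtleumbrella$tu  (last char: 'u')
  sorted[11] = tleumbrella$tur  (last char: 'r')
  sorted[12] = turtleumbrella$  (last char: '$')
  sorted[13] = umbrella$turtle  (last char: 'e')
  sorted[14] = urtleumbrella$t  (last char: 't')
Last column: almrllteubur$et
Original string S is at sorted index 12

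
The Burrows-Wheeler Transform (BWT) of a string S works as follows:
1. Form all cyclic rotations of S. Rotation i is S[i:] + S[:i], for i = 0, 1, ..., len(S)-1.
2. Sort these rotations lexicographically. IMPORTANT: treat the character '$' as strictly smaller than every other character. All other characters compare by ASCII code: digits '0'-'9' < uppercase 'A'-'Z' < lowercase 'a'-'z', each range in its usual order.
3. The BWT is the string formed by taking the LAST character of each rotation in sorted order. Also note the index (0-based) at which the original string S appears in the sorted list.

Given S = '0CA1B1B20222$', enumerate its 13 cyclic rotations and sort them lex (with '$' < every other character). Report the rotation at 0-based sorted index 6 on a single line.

All 13 rotations (rotation i = S[i:]+S[:i]):
  rot[0] = 0CA1B1B20222$
  rot[1] = CA1B1B20222$0
  rot[2] = A1B1B20222$0C
  rot[3] = 1B1B20222$0CA
  rot[4] = B1B20222$0CA1
  rot[5] = 1B20222$0CA1B
  rot[6] = B20222$0CA1B1
  rot[7] = 20222$0CA1B1B
  rot[8] = 0222$0CA1B1B2
  rot[9] = 222$0CA1B1B20
  rot[10] = 22$0CA1B1B202
  rot[11] = 2$0CA1B1B2022
  rot[12] = $0CA1B1B20222
Sorted (with $ < everything):
  sorted[0] = $0CA1B1B20222
  sorted[1] = 0222$0CA1B1B2
  sorted[2] = 0CA1B1B20222$
  sorted[3] = 1B1B20222$0CA
  sorted[4] = 1B20222$0CA1B
  sorted[5] = 2$0CA1B1B2022
  sorted[6] = 20222$0CA1B1B
  sorted[7] = 22$0CA1B1B202
  sorted[8] = 222$0CA1B1B20
  sorted[9] = A1B1B20222$0C
  sorted[10] = B1B20222$0CA1
  sorted[11] = B20222$0CA1B1
  sorted[12] = CA1B1B20222$0
sorted[6] = 20222$0CA1B1B

Answer: 20222$0CA1B1B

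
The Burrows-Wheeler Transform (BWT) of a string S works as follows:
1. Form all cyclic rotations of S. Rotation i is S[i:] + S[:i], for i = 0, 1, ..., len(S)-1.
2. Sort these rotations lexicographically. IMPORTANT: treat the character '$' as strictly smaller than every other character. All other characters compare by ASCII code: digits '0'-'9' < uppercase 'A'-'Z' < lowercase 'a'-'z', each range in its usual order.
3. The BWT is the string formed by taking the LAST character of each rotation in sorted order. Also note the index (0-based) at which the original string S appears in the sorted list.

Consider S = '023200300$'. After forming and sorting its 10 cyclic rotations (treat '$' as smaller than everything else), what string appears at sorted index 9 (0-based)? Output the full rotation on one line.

All 10 rotations (rotation i = S[i:]+S[:i]):
  rot[0] = 023200300$
  rot[1] = 23200300$0
  rot[2] = 3200300$02
  rot[3] = 200300$023
  rot[4] = 00300$0232
  rot[5] = 0300$02320
  rot[6] = 300$023200
  rot[7] = 00$0232003
  rot[8] = 0$02320030
  rot[9] = $023200300
Sorted (with $ < everything):
  sorted[0] = $023200300
  sorted[1] = 0$02320030
  sorted[2] = 00$0232003
  sorted[3] = 00300$0232
  sorted[4] = 023200300$
  sorted[5] = 0300$02320
  sorted[6] = 200300$023
  sorted[7] = 23200300$0
  sorted[8] = 300$023200
  sorted[9] = 3200300$02
sorted[9] = 3200300$02

Answer: 3200300$02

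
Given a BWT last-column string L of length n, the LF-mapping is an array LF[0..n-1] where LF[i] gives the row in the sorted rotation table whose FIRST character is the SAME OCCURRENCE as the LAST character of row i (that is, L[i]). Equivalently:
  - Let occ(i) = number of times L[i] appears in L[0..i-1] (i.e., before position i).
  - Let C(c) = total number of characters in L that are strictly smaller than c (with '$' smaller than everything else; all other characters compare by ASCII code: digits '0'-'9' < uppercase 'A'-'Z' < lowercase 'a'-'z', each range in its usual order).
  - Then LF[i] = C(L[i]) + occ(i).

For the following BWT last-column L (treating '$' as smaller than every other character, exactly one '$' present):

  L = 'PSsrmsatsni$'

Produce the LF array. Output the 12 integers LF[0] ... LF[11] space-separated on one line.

Answer: 1 2 8 7 5 9 3 11 10 6 4 0

Derivation:
Char counts: '$':1, 'P':1, 'S':1, 'a':1, 'i':1, 'm':1, 'n':1, 'r':1, 's':3, 't':1
C (first-col start): C('$')=0, C('P')=1, C('S')=2, C('a')=3, C('i')=4, C('m')=5, C('n')=6, C('r')=7, C('s')=8, C('t')=11
L[0]='P': occ=0, LF[0]=C('P')+0=1+0=1
L[1]='S': occ=0, LF[1]=C('S')+0=2+0=2
L[2]='s': occ=0, LF[2]=C('s')+0=8+0=8
L[3]='r': occ=0, LF[3]=C('r')+0=7+0=7
L[4]='m': occ=0, LF[4]=C('m')+0=5+0=5
L[5]='s': occ=1, LF[5]=C('s')+1=8+1=9
L[6]='a': occ=0, LF[6]=C('a')+0=3+0=3
L[7]='t': occ=0, LF[7]=C('t')+0=11+0=11
L[8]='s': occ=2, LF[8]=C('s')+2=8+2=10
L[9]='n': occ=0, LF[9]=C('n')+0=6+0=6
L[10]='i': occ=0, LF[10]=C('i')+0=4+0=4
L[11]='$': occ=0, LF[11]=C('$')+0=0+0=0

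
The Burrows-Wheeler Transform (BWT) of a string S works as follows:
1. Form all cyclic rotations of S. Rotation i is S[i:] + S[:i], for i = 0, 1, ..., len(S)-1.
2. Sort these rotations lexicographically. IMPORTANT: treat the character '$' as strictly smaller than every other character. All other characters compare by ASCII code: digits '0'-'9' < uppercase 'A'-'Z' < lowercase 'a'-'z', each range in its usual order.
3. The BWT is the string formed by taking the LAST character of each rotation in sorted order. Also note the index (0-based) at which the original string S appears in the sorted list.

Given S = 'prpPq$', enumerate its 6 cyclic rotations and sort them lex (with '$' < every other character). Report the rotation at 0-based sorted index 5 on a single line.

Answer: rpPq$p

Derivation:
All 6 rotations (rotation i = S[i:]+S[:i]):
  rot[0] = prpPq$
  rot[1] = rpPq$p
  rot[2] = pPq$pr
  rot[3] = Pq$prp
  rot[4] = q$prpP
  rot[5] = $prpPq
Sorted (with $ < everything):
  sorted[0] = $prpPq
  sorted[1] = Pq$prp
  sorted[2] = pPq$pr
  sorted[3] = prpPq$
  sorted[4] = q$prpP
  sorted[5] = rpPq$p
sorted[5] = rpPq$p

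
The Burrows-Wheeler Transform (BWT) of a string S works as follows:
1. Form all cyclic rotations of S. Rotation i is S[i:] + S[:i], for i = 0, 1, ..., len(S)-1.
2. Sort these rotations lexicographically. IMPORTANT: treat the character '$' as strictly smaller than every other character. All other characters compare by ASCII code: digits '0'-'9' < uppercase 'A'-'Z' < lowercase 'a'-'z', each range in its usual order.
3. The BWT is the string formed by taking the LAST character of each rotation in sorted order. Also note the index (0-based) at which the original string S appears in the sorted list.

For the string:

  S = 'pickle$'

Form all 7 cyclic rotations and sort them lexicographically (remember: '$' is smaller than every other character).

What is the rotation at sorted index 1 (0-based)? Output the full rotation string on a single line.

Answer: ckle$pi

Derivation:
All 7 rotations (rotation i = S[i:]+S[:i]):
  rot[0] = pickle$
  rot[1] = ickle$p
  rot[2] = ckle$pi
  rot[3] = kle$pic
  rot[4] = le$pick
  rot[5] = e$pickl
  rot[6] = $pickle
Sorted (with $ < everything):
  sorted[0] = $pickle
  sorted[1] = ckle$pi
  sorted[2] = e$pickl
  sorted[3] = ickle$p
  sorted[4] = kle$pic
  sorted[5] = le$pick
  sorted[6] = pickle$
sorted[1] = ckle$pi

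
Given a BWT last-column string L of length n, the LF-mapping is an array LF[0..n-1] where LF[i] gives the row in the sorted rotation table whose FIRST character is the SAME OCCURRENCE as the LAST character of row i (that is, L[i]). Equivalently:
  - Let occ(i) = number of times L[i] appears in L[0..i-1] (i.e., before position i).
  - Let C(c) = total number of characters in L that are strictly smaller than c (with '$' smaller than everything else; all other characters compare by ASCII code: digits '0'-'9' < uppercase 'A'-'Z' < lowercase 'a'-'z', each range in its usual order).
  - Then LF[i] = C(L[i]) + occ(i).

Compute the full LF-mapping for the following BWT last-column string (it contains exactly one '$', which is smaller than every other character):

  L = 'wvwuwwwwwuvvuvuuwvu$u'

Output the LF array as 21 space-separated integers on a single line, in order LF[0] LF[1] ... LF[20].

Char counts: '$':1, 'u':7, 'v':5, 'w':8
C (first-col start): C('$')=0, C('u')=1, C('v')=8, C('w')=13
L[0]='w': occ=0, LF[0]=C('w')+0=13+0=13
L[1]='v': occ=0, LF[1]=C('v')+0=8+0=8
L[2]='w': occ=1, LF[2]=C('w')+1=13+1=14
L[3]='u': occ=0, LF[3]=C('u')+0=1+0=1
L[4]='w': occ=2, LF[4]=C('w')+2=13+2=15
L[5]='w': occ=3, LF[5]=C('w')+3=13+3=16
L[6]='w': occ=4, LF[6]=C('w')+4=13+4=17
L[7]='w': occ=5, LF[7]=C('w')+5=13+5=18
L[8]='w': occ=6, LF[8]=C('w')+6=13+6=19
L[9]='u': occ=1, LF[9]=C('u')+1=1+1=2
L[10]='v': occ=1, LF[10]=C('v')+1=8+1=9
L[11]='v': occ=2, LF[11]=C('v')+2=8+2=10
L[12]='u': occ=2, LF[12]=C('u')+2=1+2=3
L[13]='v': occ=3, LF[13]=C('v')+3=8+3=11
L[14]='u': occ=3, LF[14]=C('u')+3=1+3=4
L[15]='u': occ=4, LF[15]=C('u')+4=1+4=5
L[16]='w': occ=7, LF[16]=C('w')+7=13+7=20
L[17]='v': occ=4, LF[17]=C('v')+4=8+4=12
L[18]='u': occ=5, LF[18]=C('u')+5=1+5=6
L[19]='$': occ=0, LF[19]=C('$')+0=0+0=0
L[20]='u': occ=6, LF[20]=C('u')+6=1+6=7

Answer: 13 8 14 1 15 16 17 18 19 2 9 10 3 11 4 5 20 12 6 0 7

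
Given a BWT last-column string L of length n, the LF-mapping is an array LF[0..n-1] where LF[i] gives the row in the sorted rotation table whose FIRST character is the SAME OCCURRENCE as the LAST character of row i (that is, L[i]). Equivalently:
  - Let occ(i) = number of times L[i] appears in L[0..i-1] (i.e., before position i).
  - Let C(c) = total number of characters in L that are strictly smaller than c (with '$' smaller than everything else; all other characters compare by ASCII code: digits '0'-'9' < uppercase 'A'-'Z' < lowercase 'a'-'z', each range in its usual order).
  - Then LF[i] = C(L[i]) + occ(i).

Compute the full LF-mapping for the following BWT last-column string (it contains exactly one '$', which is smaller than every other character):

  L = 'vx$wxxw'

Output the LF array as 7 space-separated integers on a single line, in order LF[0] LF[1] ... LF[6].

Char counts: '$':1, 'v':1, 'w':2, 'x':3
C (first-col start): C('$')=0, C('v')=1, C('w')=2, C('x')=4
L[0]='v': occ=0, LF[0]=C('v')+0=1+0=1
L[1]='x': occ=0, LF[1]=C('x')+0=4+0=4
L[2]='$': occ=0, LF[2]=C('$')+0=0+0=0
L[3]='w': occ=0, LF[3]=C('w')+0=2+0=2
L[4]='x': occ=1, LF[4]=C('x')+1=4+1=5
L[5]='x': occ=2, LF[5]=C('x')+2=4+2=6
L[6]='w': occ=1, LF[6]=C('w')+1=2+1=3

Answer: 1 4 0 2 5 6 3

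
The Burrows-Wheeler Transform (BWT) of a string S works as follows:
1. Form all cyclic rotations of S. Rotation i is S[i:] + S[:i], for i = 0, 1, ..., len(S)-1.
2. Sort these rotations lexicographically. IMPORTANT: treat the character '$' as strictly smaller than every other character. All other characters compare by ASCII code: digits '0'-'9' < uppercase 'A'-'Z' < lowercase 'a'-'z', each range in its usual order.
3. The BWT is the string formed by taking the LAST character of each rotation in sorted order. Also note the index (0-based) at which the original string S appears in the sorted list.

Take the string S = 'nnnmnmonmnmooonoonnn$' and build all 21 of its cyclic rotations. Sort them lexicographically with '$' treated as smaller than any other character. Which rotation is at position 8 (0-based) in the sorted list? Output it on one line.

Answer: nmonmnmooonoonnn$nnnm

Derivation:
All 21 rotations (rotation i = S[i:]+S[:i]):
  rot[0] = nnnmnmonmnmooonoonnn$
  rot[1] = nnmnmonmnmooonoonnn$n
  rot[2] = nmnmonmnmooonoonnn$nn
  rot[3] = mnmonmnmooonoonnn$nnn
  rot[4] = nmonmnmooonoonnn$nnnm
  rot[5] = monmnmooonoonnn$nnnmn
  rot[6] = onmnmooonoonnn$nnnmnm
  rot[7] = nmnmooonoonnn$nnnmnmo
  rot[8] = mnmooonoonnn$nnnmnmon
  rot[9] = nmooonoonnn$nnnmnmonm
  rot[10] = mooonoonnn$nnnmnmonmn
  rot[11] = ooonoonnn$nnnmnmonmnm
  rot[12] = oonoonnn$nnnmnmonmnmo
  rot[13] = onoonnn$nnnmnmonmnmoo
  rot[14] = noonnn$nnnmnmonmnmooo
  rot[15] = oonnn$nnnmnmonmnmooon
  rot[16] = onnn$nnnmnmonmnmooono
  rot[17] = nnn$nnnmnmonmnmooonoo
  rot[18] = nn$nnnmnmonmnmooonoon
  rot[19] = n$nnnmnmonmnmooonoonn
  rot[20] = $nnnmnmonmnmooonoonnn
Sorted (with $ < everything):
  sorted[0] = $nnnmnmonmnmooonoonnn
  sorted[1] = mnmonmnmooonoonnn$nnn
  sorted[2] = mnmooonoonnn$nnnmnmon
  sorted[3] = monmnmooonoonnn$nnnmn
  sorted[4] = mooonoonnn$nnnmnmonmn
  sorted[5] = n$nnnmnmonmnmooonoonn
  sorted[6] = nmnmonmnmooonoonnn$nn
  sorted[7] = nmnmooonoonnn$nnnmnmo
  sorted[8] = nmonmnmooonoonnn$nnnm
  sorted[9] = nmooonoonnn$nnnmnmonm
  sorted[10] = nn$nnnmnmonmnmooonoon
  sorted[11] = nnmnmonmnmooonoonnn$n
  sorted[12] = nnn$nnnmnmonmnmooonoo
  sorted[13] = nnnmnmonmnmooonoonnn$
  sorted[14] = noonnn$nnnmnmonmnmooo
  sorted[15] = onmnmooonoonnn$nnnmnm
  sorted[16] = onnn$nnnmnmonmnmooono
  sorted[17] = onoonnn$nnnmnmonmnmoo
  sorted[18] = oonnn$nnnmnmonmnmooon
  sorted[19] = oonoonnn$nnnmnmonmnmo
  sorted[20] = ooonoonnn$nnnmnmonmnm
sorted[8] = nmonmnmooonoonnn$nnnm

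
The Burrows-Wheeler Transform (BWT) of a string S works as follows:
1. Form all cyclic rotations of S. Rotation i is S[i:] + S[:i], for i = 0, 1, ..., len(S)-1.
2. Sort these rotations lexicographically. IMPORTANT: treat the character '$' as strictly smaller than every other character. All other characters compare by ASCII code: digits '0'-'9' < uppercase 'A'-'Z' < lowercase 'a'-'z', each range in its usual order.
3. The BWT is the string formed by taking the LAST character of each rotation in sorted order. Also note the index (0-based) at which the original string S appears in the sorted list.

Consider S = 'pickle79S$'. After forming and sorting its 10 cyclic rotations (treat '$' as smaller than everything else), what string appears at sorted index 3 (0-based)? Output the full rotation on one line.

Answer: S$pickle79

Derivation:
All 10 rotations (rotation i = S[i:]+S[:i]):
  rot[0] = pickle79S$
  rot[1] = ickle79S$p
  rot[2] = ckle79S$pi
  rot[3] = kle79S$pic
  rot[4] = le79S$pick
  rot[5] = e79S$pickl
  rot[6] = 79S$pickle
  rot[7] = 9S$pickle7
  rot[8] = S$pickle79
  rot[9] = $pickle79S
Sorted (with $ < everything):
  sorted[0] = $pickle79S
  sorted[1] = 79S$pickle
  sorted[2] = 9S$pickle7
  sorted[3] = S$pickle79
  sorted[4] = ckle79S$pi
  sorted[5] = e79S$pickl
  sorted[6] = ickle79S$p
  sorted[7] = kle79S$pic
  sorted[8] = le79S$pick
  sorted[9] = pickle79S$
sorted[3] = S$pickle79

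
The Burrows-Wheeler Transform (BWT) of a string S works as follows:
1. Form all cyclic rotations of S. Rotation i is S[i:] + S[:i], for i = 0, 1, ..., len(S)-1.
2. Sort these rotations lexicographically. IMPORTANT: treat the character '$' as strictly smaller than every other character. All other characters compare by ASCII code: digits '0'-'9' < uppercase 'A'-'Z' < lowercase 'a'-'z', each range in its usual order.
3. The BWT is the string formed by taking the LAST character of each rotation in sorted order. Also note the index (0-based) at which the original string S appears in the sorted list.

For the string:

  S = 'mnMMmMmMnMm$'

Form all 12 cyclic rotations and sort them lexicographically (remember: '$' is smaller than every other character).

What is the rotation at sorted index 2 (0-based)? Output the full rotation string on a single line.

All 12 rotations (rotation i = S[i:]+S[:i]):
  rot[0] = mnMMmMmMnMm$
  rot[1] = nMMmMmMnMm$m
  rot[2] = MMmMmMnMm$mn
  rot[3] = MmMmMnMm$mnM
  rot[4] = mMmMnMm$mnMM
  rot[5] = MmMnMm$mnMMm
  rot[6] = mMnMm$mnMMmM
  rot[7] = MnMm$mnMMmMm
  rot[8] = nMm$mnMMmMmM
  rot[9] = Mm$mnMMmMmMn
  rot[10] = m$mnMMmMmMnM
  rot[11] = $mnMMmMmMnMm
Sorted (with $ < everything):
  sorted[0] = $mnMMmMmMnMm
  sorted[1] = MMmMmMnMm$mn
  sorted[2] = Mm$mnMMmMmMn
  sorted[3] = MmMmMnMm$mnM
  sorted[4] = MmMnMm$mnMMm
  sorted[5] = MnMm$mnMMmMm
  sorted[6] = m$mnMMmMmMnM
  sorted[7] = mMmMnMm$mnMM
  sorted[8] = mMnMm$mnMMmM
  sorted[9] = mnMMmMmMnMm$
  sorted[10] = nMMmMmMnMm$m
  sorted[11] = nMm$mnMMmMmM
sorted[2] = Mm$mnMMmMmMn

Answer: Mm$mnMMmMmMn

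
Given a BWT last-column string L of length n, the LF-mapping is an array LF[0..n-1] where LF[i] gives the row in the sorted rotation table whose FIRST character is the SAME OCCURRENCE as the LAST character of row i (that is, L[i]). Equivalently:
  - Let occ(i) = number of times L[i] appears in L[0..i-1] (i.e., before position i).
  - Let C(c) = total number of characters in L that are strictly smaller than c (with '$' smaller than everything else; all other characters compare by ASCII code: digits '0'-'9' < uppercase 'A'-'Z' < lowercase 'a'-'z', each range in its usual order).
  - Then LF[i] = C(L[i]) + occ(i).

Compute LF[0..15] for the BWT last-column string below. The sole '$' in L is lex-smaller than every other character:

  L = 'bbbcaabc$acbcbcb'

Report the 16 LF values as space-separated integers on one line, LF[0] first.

Answer: 4 5 6 11 1 2 7 12 0 3 13 8 14 9 15 10

Derivation:
Char counts: '$':1, 'a':3, 'b':7, 'c':5
C (first-col start): C('$')=0, C('a')=1, C('b')=4, C('c')=11
L[0]='b': occ=0, LF[0]=C('b')+0=4+0=4
L[1]='b': occ=1, LF[1]=C('b')+1=4+1=5
L[2]='b': occ=2, LF[2]=C('b')+2=4+2=6
L[3]='c': occ=0, LF[3]=C('c')+0=11+0=11
L[4]='a': occ=0, LF[4]=C('a')+0=1+0=1
L[5]='a': occ=1, LF[5]=C('a')+1=1+1=2
L[6]='b': occ=3, LF[6]=C('b')+3=4+3=7
L[7]='c': occ=1, LF[7]=C('c')+1=11+1=12
L[8]='$': occ=0, LF[8]=C('$')+0=0+0=0
L[9]='a': occ=2, LF[9]=C('a')+2=1+2=3
L[10]='c': occ=2, LF[10]=C('c')+2=11+2=13
L[11]='b': occ=4, LF[11]=C('b')+4=4+4=8
L[12]='c': occ=3, LF[12]=C('c')+3=11+3=14
L[13]='b': occ=5, LF[13]=C('b')+5=4+5=9
L[14]='c': occ=4, LF[14]=C('c')+4=11+4=15
L[15]='b': occ=6, LF[15]=C('b')+6=4+6=10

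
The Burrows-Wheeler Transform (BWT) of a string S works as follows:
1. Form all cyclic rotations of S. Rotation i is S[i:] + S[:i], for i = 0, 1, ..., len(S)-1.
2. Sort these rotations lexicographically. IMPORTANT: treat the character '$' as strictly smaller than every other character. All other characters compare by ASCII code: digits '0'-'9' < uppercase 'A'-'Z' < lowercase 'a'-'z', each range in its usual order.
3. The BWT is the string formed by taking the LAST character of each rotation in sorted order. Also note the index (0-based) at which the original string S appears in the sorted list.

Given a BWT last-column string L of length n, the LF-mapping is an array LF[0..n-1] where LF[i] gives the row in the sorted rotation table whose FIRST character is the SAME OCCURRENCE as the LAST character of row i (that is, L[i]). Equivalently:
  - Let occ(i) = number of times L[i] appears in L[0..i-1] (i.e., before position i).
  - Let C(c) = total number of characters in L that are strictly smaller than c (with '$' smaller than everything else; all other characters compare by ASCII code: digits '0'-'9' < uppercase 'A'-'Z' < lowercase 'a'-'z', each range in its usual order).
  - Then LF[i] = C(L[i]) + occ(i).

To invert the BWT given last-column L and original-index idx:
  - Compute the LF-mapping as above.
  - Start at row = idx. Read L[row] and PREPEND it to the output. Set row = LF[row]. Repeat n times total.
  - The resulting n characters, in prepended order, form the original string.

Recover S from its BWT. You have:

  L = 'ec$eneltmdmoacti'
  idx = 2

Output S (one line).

Answer: candlecommittee$

Derivation:
LF mapping: 5 2 0 6 12 7 9 14 10 4 11 13 1 3 15 8
Walk LF starting at row 2, prepending L[row]:
  step 1: row=2, L[2]='$', prepend. Next row=LF[2]=0
  step 2: row=0, L[0]='e', prepend. Next row=LF[0]=5
  step 3: row=5, L[5]='e', prepend. Next row=LF[5]=7
  step 4: row=7, L[7]='t', prepend. Next row=LF[7]=14
  step 5: row=14, L[14]='t', prepend. Next row=LF[14]=15
  step 6: row=15, L[15]='i', prepend. Next row=LF[15]=8
  step 7: row=8, L[8]='m', prepend. Next row=LF[8]=10
  step 8: row=10, L[10]='m', prepend. Next row=LF[10]=11
  step 9: row=11, L[11]='o', prepend. Next row=LF[11]=13
  step 10: row=13, L[13]='c', prepend. Next row=LF[13]=3
  step 11: row=3, L[3]='e', prepend. Next row=LF[3]=6
  step 12: row=6, L[6]='l', prepend. Next row=LF[6]=9
  step 13: row=9, L[9]='d', prepend. Next row=LF[9]=4
  step 14: row=4, L[4]='n', prepend. Next row=LF[4]=12
  step 15: row=12, L[12]='a', prepend. Next row=LF[12]=1
  step 16: row=1, L[1]='c', prepend. Next row=LF[1]=2
Reversed output: candlecommittee$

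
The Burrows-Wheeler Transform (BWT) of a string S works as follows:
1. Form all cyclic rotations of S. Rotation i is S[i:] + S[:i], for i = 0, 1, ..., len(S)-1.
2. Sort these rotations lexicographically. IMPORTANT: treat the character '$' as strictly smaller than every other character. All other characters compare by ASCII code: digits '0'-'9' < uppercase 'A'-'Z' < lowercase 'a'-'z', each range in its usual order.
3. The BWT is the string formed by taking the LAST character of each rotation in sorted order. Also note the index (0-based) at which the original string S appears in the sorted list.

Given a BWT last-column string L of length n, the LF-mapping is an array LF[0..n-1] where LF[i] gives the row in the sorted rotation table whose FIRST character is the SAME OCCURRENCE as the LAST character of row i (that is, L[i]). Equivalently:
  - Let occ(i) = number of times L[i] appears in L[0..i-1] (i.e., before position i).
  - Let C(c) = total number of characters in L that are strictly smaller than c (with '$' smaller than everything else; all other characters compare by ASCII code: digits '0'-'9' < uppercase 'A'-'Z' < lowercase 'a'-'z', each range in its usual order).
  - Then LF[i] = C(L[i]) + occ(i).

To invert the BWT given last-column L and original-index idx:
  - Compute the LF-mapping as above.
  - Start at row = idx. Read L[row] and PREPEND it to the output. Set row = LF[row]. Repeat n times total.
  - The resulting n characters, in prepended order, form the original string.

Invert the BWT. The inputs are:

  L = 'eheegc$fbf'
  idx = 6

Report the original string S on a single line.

Answer: ffhbgecee$

Derivation:
LF mapping: 3 9 4 5 8 2 0 6 1 7
Walk LF starting at row 6, prepending L[row]:
  step 1: row=6, L[6]='$', prepend. Next row=LF[6]=0
  step 2: row=0, L[0]='e', prepend. Next row=LF[0]=3
  step 3: row=3, L[3]='e', prepend. Next row=LF[3]=5
  step 4: row=5, L[5]='c', prepend. Next row=LF[5]=2
  step 5: row=2, L[2]='e', prepend. Next row=LF[2]=4
  step 6: row=4, L[4]='g', prepend. Next row=LF[4]=8
  step 7: row=8, L[8]='b', prepend. Next row=LF[8]=1
  step 8: row=1, L[1]='h', prepend. Next row=LF[1]=9
  step 9: row=9, L[9]='f', prepend. Next row=LF[9]=7
  step 10: row=7, L[7]='f', prepend. Next row=LF[7]=6
Reversed output: ffhbgecee$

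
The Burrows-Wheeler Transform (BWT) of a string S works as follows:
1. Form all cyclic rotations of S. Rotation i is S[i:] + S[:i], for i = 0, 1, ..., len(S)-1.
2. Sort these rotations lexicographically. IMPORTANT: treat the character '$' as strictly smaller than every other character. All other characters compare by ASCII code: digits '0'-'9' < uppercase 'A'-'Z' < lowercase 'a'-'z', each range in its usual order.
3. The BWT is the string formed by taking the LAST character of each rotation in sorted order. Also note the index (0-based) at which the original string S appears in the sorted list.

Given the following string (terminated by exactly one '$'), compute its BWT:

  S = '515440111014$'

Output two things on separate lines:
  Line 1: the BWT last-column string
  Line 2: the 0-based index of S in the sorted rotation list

Answer: 44111005145$1
11

Derivation:
All 13 rotations (rotation i = S[i:]+S[:i]):
  rot[0] = 515440111014$
  rot[1] = 15440111014$5
  rot[2] = 5440111014$51
  rot[3] = 440111014$515
  rot[4] = 40111014$5154
  rot[5] = 0111014$51544
  rot[6] = 111014$515440
  rot[7] = 11014$5154401
  rot[8] = 1014$51544011
  rot[9] = 014$515440111
  rot[10] = 14$5154401110
  rot[11] = 4$51544011101
  rot[12] = $515440111014
Sorted (with $ < everything):
  sorted[0] = $515440111014  (last char: '4')
  sorted[1] = 0111014$51544  (last char: '4')
  sorted[2] = 014$515440111  (last char: '1')
  sorted[3] = 1014$51544011  (last char: '1')
  sorted[4] = 11014$5154401  (last char: '1')
  sorted[5] = 111014$515440  (last char: '0')
  sorted[6] = 14$5154401110  (last char: '0')
  sorted[7] = 15440111014$5  (last char: '5')
  sorted[8] = 4$51544011101  (last char: '1')
  sorted[9] = 40111014$5154  (last char: '4')
  sorted[10] = 440111014$515  (last char: '5')
  sorted[11] = 515440111014$  (last char: '$')
  sorted[12] = 5440111014$51  (last char: '1')
Last column: 44111005145$1
Original string S is at sorted index 11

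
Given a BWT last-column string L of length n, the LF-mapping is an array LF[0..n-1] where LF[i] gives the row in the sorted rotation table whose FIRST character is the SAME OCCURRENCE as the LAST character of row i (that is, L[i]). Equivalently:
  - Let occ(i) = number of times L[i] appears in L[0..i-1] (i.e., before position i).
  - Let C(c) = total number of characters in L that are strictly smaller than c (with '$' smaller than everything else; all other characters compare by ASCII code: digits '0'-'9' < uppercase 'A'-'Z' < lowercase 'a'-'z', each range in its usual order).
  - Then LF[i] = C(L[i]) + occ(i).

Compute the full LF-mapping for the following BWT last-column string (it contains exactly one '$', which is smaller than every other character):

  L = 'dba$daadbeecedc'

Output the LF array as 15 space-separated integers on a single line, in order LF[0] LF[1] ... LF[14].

Answer: 8 4 1 0 9 2 3 10 5 12 13 6 14 11 7

Derivation:
Char counts: '$':1, 'a':3, 'b':2, 'c':2, 'd':4, 'e':3
C (first-col start): C('$')=0, C('a')=1, C('b')=4, C('c')=6, C('d')=8, C('e')=12
L[0]='d': occ=0, LF[0]=C('d')+0=8+0=8
L[1]='b': occ=0, LF[1]=C('b')+0=4+0=4
L[2]='a': occ=0, LF[2]=C('a')+0=1+0=1
L[3]='$': occ=0, LF[3]=C('$')+0=0+0=0
L[4]='d': occ=1, LF[4]=C('d')+1=8+1=9
L[5]='a': occ=1, LF[5]=C('a')+1=1+1=2
L[6]='a': occ=2, LF[6]=C('a')+2=1+2=3
L[7]='d': occ=2, LF[7]=C('d')+2=8+2=10
L[8]='b': occ=1, LF[8]=C('b')+1=4+1=5
L[9]='e': occ=0, LF[9]=C('e')+0=12+0=12
L[10]='e': occ=1, LF[10]=C('e')+1=12+1=13
L[11]='c': occ=0, LF[11]=C('c')+0=6+0=6
L[12]='e': occ=2, LF[12]=C('e')+2=12+2=14
L[13]='d': occ=3, LF[13]=C('d')+3=8+3=11
L[14]='c': occ=1, LF[14]=C('c')+1=6+1=7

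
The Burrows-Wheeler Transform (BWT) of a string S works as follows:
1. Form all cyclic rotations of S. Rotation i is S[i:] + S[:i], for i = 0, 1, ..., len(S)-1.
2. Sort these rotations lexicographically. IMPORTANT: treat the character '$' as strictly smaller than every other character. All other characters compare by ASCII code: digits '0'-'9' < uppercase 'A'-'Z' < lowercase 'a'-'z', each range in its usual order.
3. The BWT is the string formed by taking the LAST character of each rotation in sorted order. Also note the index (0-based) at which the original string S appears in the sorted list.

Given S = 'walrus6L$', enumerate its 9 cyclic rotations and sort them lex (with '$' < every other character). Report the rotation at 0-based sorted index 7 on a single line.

All 9 rotations (rotation i = S[i:]+S[:i]):
  rot[0] = walrus6L$
  rot[1] = alrus6L$w
  rot[2] = lrus6L$wa
  rot[3] = rus6L$wal
  rot[4] = us6L$walr
  rot[5] = s6L$walru
  rot[6] = 6L$walrus
  rot[7] = L$walrus6
  rot[8] = $walrus6L
Sorted (with $ < everything):
  sorted[0] = $walrus6L
  sorted[1] = 6L$walrus
  sorted[2] = L$walrus6
  sorted[3] = alrus6L$w
  sorted[4] = lrus6L$wa
  sorted[5] = rus6L$wal
  sorted[6] = s6L$walru
  sorted[7] = us6L$walr
  sorted[8] = walrus6L$
sorted[7] = us6L$walr

Answer: us6L$walr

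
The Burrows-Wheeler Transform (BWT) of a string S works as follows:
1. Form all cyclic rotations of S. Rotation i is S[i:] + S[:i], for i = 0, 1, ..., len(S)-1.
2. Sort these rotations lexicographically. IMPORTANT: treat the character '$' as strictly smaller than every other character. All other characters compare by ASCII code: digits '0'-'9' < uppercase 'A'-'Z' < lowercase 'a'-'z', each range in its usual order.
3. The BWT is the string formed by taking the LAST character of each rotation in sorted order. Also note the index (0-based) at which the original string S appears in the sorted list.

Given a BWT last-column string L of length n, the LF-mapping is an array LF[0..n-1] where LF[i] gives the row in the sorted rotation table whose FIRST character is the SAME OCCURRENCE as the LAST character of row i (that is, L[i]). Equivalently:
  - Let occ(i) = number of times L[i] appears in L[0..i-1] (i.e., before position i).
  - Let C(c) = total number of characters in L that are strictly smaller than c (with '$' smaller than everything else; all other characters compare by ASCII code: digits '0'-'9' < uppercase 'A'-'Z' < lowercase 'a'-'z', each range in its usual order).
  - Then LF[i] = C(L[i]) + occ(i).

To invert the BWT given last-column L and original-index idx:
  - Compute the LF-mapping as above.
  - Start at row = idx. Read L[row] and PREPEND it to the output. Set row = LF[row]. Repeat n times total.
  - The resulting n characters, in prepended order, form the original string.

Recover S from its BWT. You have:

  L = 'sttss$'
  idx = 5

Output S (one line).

Answer: tssts$

Derivation:
LF mapping: 1 4 5 2 3 0
Walk LF starting at row 5, prepending L[row]:
  step 1: row=5, L[5]='$', prepend. Next row=LF[5]=0
  step 2: row=0, L[0]='s', prepend. Next row=LF[0]=1
  step 3: row=1, L[1]='t', prepend. Next row=LF[1]=4
  step 4: row=4, L[4]='s', prepend. Next row=LF[4]=3
  step 5: row=3, L[3]='s', prepend. Next row=LF[3]=2
  step 6: row=2, L[2]='t', prepend. Next row=LF[2]=5
Reversed output: tssts$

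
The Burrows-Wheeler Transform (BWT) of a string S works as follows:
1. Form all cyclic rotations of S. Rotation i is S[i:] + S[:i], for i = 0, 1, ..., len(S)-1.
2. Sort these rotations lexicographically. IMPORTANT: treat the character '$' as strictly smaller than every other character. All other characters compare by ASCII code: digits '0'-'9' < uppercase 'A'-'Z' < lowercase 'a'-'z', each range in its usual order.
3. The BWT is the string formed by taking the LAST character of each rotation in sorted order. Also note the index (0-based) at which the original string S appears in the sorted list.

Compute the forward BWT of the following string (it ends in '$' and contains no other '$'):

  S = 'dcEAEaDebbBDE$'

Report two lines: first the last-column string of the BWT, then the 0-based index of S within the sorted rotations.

Answer: EEbBaDcAEbed$D
12

Derivation:
All 14 rotations (rotation i = S[i:]+S[:i]):
  rot[0] = dcEAEaDebbBDE$
  rot[1] = cEAEaDebbBDE$d
  rot[2] = EAEaDebbBDE$dc
  rot[3] = AEaDebbBDE$dcE
  rot[4] = EaDebbBDE$dcEA
  rot[5] = aDebbBDE$dcEAE
  rot[6] = DebbBDE$dcEAEa
  rot[7] = ebbBDE$dcEAEaD
  rot[8] = bbBDE$dcEAEaDe
  rot[9] = bBDE$dcEAEaDeb
  rot[10] = BDE$dcEAEaDebb
  rot[11] = DE$dcEAEaDebbB
  rot[12] = E$dcEAEaDebbBD
  rot[13] = $dcEAEaDebbBDE
Sorted (with $ < everything):
  sorted[0] = $dcEAEaDebbBDE  (last char: 'E')
  sorted[1] = AEaDebbBDE$dcE  (last char: 'E')
  sorted[2] = BDE$dcEAEaDebb  (last char: 'b')
  sorted[3] = DE$dcEAEaDebbB  (last char: 'B')
  sorted[4] = DebbBDE$dcEAEa  (last char: 'a')
  sorted[5] = E$dcEAEaDebbBD  (last char: 'D')
  sorted[6] = EAEaDebbBDE$dc  (last char: 'c')
  sorted[7] = EaDebbBDE$dcEA  (last char: 'A')
  sorted[8] = aDebbBDE$dcEAE  (last char: 'E')
  sorted[9] = bBDE$dcEAEaDeb  (last char: 'b')
  sorted[10] = bbBDE$dcEAEaDe  (last char: 'e')
  sorted[11] = cEAEaDebbBDE$d  (last char: 'd')
  sorted[12] = dcEAEaDebbBDE$  (last char: '$')
  sorted[13] = ebbBDE$dcEAEaD  (last char: 'D')
Last column: EEbBaDcAEbed$D
Original string S is at sorted index 12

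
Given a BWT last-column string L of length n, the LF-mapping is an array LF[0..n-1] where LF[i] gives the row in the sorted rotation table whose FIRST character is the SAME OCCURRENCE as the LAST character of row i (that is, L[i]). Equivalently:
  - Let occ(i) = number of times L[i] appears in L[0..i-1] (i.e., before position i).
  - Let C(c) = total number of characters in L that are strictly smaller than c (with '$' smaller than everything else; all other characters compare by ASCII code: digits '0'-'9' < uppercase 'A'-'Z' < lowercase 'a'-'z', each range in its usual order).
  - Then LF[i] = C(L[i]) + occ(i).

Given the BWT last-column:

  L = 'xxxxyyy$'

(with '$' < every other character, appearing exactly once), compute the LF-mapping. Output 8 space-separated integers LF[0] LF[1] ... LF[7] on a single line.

Char counts: '$':1, 'x':4, 'y':3
C (first-col start): C('$')=0, C('x')=1, C('y')=5
L[0]='x': occ=0, LF[0]=C('x')+0=1+0=1
L[1]='x': occ=1, LF[1]=C('x')+1=1+1=2
L[2]='x': occ=2, LF[2]=C('x')+2=1+2=3
L[3]='x': occ=3, LF[3]=C('x')+3=1+3=4
L[4]='y': occ=0, LF[4]=C('y')+0=5+0=5
L[5]='y': occ=1, LF[5]=C('y')+1=5+1=6
L[6]='y': occ=2, LF[6]=C('y')+2=5+2=7
L[7]='$': occ=0, LF[7]=C('$')+0=0+0=0

Answer: 1 2 3 4 5 6 7 0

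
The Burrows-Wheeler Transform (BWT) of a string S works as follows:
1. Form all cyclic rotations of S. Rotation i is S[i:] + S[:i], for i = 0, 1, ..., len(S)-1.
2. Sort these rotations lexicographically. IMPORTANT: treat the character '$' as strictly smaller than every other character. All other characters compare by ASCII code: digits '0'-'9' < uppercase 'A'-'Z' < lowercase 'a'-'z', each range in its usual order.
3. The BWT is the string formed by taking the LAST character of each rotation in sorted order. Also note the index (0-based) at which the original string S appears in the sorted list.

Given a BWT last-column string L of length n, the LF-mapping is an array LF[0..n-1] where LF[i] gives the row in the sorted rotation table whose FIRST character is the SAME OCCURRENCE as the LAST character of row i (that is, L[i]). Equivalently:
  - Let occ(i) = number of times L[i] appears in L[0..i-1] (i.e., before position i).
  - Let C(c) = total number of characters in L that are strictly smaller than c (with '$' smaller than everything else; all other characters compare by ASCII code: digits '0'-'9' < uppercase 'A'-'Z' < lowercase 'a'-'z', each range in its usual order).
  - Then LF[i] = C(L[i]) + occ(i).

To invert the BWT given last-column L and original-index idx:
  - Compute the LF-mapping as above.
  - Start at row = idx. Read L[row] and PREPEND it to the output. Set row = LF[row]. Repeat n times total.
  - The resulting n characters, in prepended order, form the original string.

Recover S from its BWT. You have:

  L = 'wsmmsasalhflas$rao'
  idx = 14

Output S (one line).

LF mapping: 17 13 9 10 14 1 15 2 7 6 5 8 3 16 0 12 4 11
Walk LF starting at row 14, prepending L[row]:
  step 1: row=14, L[14]='$', prepend. Next row=LF[14]=0
  step 2: row=0, L[0]='w', prepend. Next row=LF[0]=17
  step 3: row=17, L[17]='o', prepend. Next row=LF[17]=11
  step 4: row=11, L[11]='l', prepend. Next row=LF[11]=8
  step 5: row=8, L[8]='l', prepend. Next row=LF[8]=7
  step 6: row=7, L[7]='a', prepend. Next row=LF[7]=2
  step 7: row=2, L[2]='m', prepend. Next row=LF[2]=9
  step 8: row=9, L[9]='h', prepend. Next row=LF[9]=6
  step 9: row=6, L[6]='s', prepend. Next row=LF[6]=15
  step 10: row=15, L[15]='r', prepend. Next row=LF[15]=12
  step 11: row=12, L[12]='a', prepend. Next row=LF[12]=3
  step 12: row=3, L[3]='m', prepend. Next row=LF[3]=10
  step 13: row=10, L[10]='f', prepend. Next row=LF[10]=5
  step 14: row=5, L[5]='a', prepend. Next row=LF[5]=1
  step 15: row=1, L[1]='s', prepend. Next row=LF[1]=13
  step 16: row=13, L[13]='s', prepend. Next row=LF[13]=16
  step 17: row=16, L[16]='a', prepend. Next row=LF[16]=4
  step 18: row=4, L[4]='s', prepend. Next row=LF[4]=14
Reversed output: sassafmarshmallow$

Answer: sassafmarshmallow$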